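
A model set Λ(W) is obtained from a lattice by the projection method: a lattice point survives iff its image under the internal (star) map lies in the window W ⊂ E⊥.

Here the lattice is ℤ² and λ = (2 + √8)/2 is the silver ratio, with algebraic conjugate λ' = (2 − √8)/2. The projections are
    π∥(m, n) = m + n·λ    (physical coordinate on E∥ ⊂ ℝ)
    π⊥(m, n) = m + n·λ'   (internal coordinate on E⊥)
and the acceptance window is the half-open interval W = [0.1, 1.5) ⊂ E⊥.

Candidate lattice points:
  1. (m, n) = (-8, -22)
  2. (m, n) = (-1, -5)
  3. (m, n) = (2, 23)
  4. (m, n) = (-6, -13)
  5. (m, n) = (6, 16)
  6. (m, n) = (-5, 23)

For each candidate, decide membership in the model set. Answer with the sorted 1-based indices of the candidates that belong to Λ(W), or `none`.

1, 2

λ' = (2−√8)/2 ≈ -0.41421.
candidate 1: (m,n)=(-8,-22) → π∥ = -8-22·λ ≈ -61.11270, π⊥ = -8-22·λ' ≈ 1.11270 ∈ [0.1, 1.5) ⇒ IN Λ
candidate 2: (m,n)=(-1,-5) → π∥ = -1-5·λ ≈ -13.07107, π⊥ = -1-5·λ' ≈ 1.07107 ∈ [0.1, 1.5) ⇒ IN Λ
candidate 3: (m,n)=(2,23) → π∥ = 2+23·λ ≈ 57.52691, π⊥ = 2+23·λ' ≈ -7.52691 ∉ [0.1, 1.5) ⇒ out
candidate 4: (m,n)=(-6,-13) → π∥ = -6-13·λ ≈ -37.38478, π⊥ = -6-13·λ' ≈ -0.61522 ∉ [0.1, 1.5) ⇒ out
candidate 5: (m,n)=(6,16) → π∥ = 6+16·λ ≈ 44.62742, π⊥ = 6+16·λ' ≈ -0.62742 ∉ [0.1, 1.5) ⇒ out
candidate 6: (m,n)=(-5,23) → π∥ = -5+23·λ ≈ 50.52691, π⊥ = -5+23·λ' ≈ -14.52691 ∉ [0.1, 1.5) ⇒ out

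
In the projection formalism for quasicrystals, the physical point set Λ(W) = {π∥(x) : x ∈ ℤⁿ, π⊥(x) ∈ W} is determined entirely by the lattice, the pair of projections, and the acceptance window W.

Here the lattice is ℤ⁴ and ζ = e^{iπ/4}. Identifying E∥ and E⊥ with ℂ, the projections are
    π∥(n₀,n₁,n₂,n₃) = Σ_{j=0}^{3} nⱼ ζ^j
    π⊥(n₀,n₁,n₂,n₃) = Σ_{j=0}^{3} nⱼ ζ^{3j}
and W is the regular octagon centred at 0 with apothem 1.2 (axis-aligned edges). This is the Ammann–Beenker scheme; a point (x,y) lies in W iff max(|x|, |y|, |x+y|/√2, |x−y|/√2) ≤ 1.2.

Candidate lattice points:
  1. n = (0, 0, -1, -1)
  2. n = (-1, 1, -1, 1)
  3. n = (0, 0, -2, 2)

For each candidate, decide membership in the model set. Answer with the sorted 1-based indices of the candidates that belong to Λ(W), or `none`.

1

Internal map: ζ^{3j} for j=0..3 gives (1,0), (−√2/2,√2/2), (0,−1), (√2/2,√2/2).
candidate 1: n = (0, 0, -1, -1) → π⊥ ≈ (-0.707107, +0.292893); max(|x|,|y|,|x±y|/√2) = 0.707107 ≤ 1.2 ⇒ ∈ W
candidate 2: n = (-1, 1, -1, 1) → π⊥ ≈ (-1.000000, +2.414214); max(|x|,|y|,|x±y|/√2) = 2.414214 > 1.2 ⇒ ∉ W
candidate 3: n = (0, 0, -2, 2) → π⊥ ≈ (+1.414214, +3.414214); max(|x|,|y|,|x±y|/√2) = 3.414214 > 1.2 ⇒ ∉ W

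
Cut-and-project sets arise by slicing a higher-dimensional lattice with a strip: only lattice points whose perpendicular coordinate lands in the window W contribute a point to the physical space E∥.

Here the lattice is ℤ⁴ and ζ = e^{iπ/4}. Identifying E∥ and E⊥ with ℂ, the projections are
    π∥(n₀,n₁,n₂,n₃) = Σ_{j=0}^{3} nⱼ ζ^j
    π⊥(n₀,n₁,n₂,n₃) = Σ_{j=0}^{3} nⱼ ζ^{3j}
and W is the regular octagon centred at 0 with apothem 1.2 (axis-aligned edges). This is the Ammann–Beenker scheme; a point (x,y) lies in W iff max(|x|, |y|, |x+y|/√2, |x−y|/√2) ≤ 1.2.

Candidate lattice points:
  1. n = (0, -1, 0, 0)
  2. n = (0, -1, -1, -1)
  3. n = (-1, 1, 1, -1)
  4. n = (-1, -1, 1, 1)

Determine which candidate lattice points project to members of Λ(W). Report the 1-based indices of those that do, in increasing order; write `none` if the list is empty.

π⊥(n) = n₀ + n₁ζ³ + n₂ζ⁶ + n₃ζ⁹ where ζ = e^{iπ/4}.
candidate 1: n = (0, -1, 0, 0) → π⊥ ≈ (+0.707107, -0.707107); max(|x|,|y|,|x±y|/√2) = 1.000000 ≤ 1.2 ⇒ ∈ W
candidate 2: n = (0, -1, -1, -1) → π⊥ ≈ (+0.000000, -0.414214); max(|x|,|y|,|x±y|/√2) = 0.414214 ≤ 1.2 ⇒ ∈ W
candidate 3: n = (-1, 1, 1, -1) → π⊥ ≈ (-2.414214, -1.000000); max(|x|,|y|,|x±y|/√2) = 2.414214 > 1.2 ⇒ ∉ W
candidate 4: n = (-1, -1, 1, 1) → π⊥ ≈ (+0.414214, -1.000000); max(|x|,|y|,|x±y|/√2) = 1.000000 ≤ 1.2 ⇒ ∈ W

1, 2, 4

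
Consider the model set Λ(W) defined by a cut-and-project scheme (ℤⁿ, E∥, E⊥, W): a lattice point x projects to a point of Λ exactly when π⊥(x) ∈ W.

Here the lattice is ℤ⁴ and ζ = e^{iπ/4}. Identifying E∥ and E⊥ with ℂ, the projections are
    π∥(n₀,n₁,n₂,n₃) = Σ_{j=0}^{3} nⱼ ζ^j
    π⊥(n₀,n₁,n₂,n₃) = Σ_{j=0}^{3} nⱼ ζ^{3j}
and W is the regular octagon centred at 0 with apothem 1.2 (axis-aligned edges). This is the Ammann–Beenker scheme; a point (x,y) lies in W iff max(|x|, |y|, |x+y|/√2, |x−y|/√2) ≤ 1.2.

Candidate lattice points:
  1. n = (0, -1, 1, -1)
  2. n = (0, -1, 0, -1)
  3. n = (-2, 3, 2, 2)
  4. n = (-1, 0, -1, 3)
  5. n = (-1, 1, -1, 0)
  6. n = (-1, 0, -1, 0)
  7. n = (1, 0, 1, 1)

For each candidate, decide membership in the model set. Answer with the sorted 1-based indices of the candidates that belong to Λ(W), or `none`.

π⊥(n) = n₀ + n₁ζ³ + n₂ζ⁶ + n₃ζ⁹ where ζ = e^{iπ/4}.
candidate 1: n = (0, -1, 1, -1) → π⊥ ≈ (+0.000000, -2.414214); max(|x|,|y|,|x±y|/√2) = 2.414214 > 1.2 ⇒ ∉ W
candidate 2: n = (0, -1, 0, -1) → π⊥ ≈ (+0.000000, -1.414214); max(|x|,|y|,|x±y|/√2) = 1.414214 > 1.2 ⇒ ∉ W
candidate 3: n = (-2, 3, 2, 2) → π⊥ ≈ (-2.707107, +1.535534); max(|x|,|y|,|x±y|/√2) = 3.000000 > 1.2 ⇒ ∉ W
candidate 4: n = (-1, 0, -1, 3) → π⊥ ≈ (+1.121320, +3.121320); max(|x|,|y|,|x±y|/√2) = 3.121320 > 1.2 ⇒ ∉ W
candidate 5: n = (-1, 1, -1, 0) → π⊥ ≈ (-1.707107, +1.707107); max(|x|,|y|,|x±y|/√2) = 2.414214 > 1.2 ⇒ ∉ W
candidate 6: n = (-1, 0, -1, 0) → π⊥ ≈ (-1.000000, +1.000000); max(|x|,|y|,|x±y|/√2) = 1.414214 > 1.2 ⇒ ∉ W
candidate 7: n = (1, 0, 1, 1) → π⊥ ≈ (+1.707107, -0.292893); max(|x|,|y|,|x±y|/√2) = 1.707107 > 1.2 ⇒ ∉ W

none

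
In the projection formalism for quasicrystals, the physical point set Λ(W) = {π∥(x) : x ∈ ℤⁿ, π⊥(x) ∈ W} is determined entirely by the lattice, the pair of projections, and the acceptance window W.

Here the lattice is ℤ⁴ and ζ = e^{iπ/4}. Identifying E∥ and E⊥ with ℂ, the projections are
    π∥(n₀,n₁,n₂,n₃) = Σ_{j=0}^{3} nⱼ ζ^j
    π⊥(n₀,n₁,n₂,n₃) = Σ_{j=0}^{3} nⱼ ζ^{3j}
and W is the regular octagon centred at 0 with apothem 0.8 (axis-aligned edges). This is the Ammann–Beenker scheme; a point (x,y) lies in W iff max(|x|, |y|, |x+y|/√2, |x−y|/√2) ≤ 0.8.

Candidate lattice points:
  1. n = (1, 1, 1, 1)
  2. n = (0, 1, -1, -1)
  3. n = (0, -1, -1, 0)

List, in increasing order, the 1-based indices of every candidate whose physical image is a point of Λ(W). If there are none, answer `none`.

With ζ = e^{iπ/4} the internal vectors are ζ^0,ζ^3,ζ^6,ζ^9.
candidate 1: n = (1, 1, 1, 1) → π⊥ ≈ (+1.0000, +0.4142); max(|x|,|y|,|x±y|/√2) = 1.0000 > 0.8 ⇒ ∉ W
candidate 2: n = (0, 1, -1, -1) → π⊥ ≈ (-1.4142, +1.0000); max(|x|,|y|,|x±y|/√2) = 1.7071 > 0.8 ⇒ ∉ W
candidate 3: n = (0, -1, -1, 0) → π⊥ ≈ (+0.7071, +0.2929); max(|x|,|y|,|x±y|/√2) = 0.7071 ≤ 0.8 ⇒ ∈ W

3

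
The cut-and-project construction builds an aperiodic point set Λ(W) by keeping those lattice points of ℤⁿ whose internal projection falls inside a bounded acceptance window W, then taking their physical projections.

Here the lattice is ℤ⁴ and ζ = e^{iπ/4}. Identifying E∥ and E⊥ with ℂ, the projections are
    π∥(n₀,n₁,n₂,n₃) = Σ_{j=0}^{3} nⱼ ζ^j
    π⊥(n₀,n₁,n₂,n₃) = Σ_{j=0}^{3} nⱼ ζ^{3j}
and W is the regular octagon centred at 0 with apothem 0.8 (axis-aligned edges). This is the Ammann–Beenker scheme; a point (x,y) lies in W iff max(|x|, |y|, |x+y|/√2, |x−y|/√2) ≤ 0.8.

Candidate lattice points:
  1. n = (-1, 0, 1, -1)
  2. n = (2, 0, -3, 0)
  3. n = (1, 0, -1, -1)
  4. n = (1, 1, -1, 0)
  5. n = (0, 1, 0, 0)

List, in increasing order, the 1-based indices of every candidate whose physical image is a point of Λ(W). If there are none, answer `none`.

3

With ζ = e^{iπ/4} the internal vectors are ζ^0,ζ^3,ζ^6,ζ^9.
candidate 1: n = (-1, 0, 1, -1) → π⊥ ≈ (-1.707107, -1.707107); max(|x|,|y|,|x±y|/√2) = 2.414214 > 0.8 ⇒ ∉ W
candidate 2: n = (2, 0, -3, 0) → π⊥ ≈ (+2.000000, +3.000000); max(|x|,|y|,|x±y|/√2) = 3.535534 > 0.8 ⇒ ∉ W
candidate 3: n = (1, 0, -1, -1) → π⊥ ≈ (+0.292893, +0.292893); max(|x|,|y|,|x±y|/√2) = 0.414214 ≤ 0.8 ⇒ ∈ W
candidate 4: n = (1, 1, -1, 0) → π⊥ ≈ (+0.292893, +1.707107); max(|x|,|y|,|x±y|/√2) = 1.707107 > 0.8 ⇒ ∉ W
candidate 5: n = (0, 1, 0, 0) → π⊥ ≈ (-0.707107, +0.707107); max(|x|,|y|,|x±y|/√2) = 1.000000 > 0.8 ⇒ ∉ W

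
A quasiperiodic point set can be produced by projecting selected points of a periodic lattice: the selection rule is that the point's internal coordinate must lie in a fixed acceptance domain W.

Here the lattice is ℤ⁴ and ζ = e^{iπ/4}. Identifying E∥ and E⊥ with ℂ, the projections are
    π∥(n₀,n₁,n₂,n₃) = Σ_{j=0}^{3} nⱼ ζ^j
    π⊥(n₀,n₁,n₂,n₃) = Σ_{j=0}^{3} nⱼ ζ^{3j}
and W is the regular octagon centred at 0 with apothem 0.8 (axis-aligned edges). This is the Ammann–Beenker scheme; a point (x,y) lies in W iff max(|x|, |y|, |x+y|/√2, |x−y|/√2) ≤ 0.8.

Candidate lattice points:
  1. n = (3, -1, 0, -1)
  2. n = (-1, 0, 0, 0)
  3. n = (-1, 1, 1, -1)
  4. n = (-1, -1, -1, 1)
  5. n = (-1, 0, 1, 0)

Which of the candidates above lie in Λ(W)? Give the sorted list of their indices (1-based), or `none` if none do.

Internal map: ζ^{3j} for j=0..3 gives (1,0), (−√2/2,√2/2), (0,−1), (√2/2,√2/2).
#1 (3, -1, 0, -1): internal (3.00000, -1.41421); octagon support 3.12132 vs apothem 0.8 → ∉ W
#2 (-1, 0, 0, 0): internal (-1.00000, 0.00000); octagon support 1.00000 vs apothem 0.8 → ∉ W
#3 (-1, 1, 1, -1): internal (-2.41421, -1.00000); octagon support 2.41421 vs apothem 0.8 → ∉ W
#4 (-1, -1, -1, 1): internal (0.41421, 1.00000); octagon support 1.00000 vs apothem 0.8 → ∉ W
#5 (-1, 0, 1, 0): internal (-1.00000, -1.00000); octagon support 1.41421 vs apothem 0.8 → ∉ W

none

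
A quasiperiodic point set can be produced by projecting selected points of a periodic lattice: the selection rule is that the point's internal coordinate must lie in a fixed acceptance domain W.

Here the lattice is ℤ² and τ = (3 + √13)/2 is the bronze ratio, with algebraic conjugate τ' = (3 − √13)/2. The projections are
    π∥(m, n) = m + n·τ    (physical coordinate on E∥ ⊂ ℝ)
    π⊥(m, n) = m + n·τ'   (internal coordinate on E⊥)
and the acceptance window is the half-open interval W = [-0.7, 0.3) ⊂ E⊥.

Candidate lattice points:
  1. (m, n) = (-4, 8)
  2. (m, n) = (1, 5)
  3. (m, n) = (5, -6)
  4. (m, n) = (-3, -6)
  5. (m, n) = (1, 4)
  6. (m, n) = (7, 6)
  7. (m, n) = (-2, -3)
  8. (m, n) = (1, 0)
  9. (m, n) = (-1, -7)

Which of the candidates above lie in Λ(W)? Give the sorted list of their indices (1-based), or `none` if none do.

2, 5

Numerically τ ≈ 3.30278 and τ' = −1/τ ≈ -0.30278.
[1] lift (-4,8): star map gives -6.42221; window check -0.7 ≤ -6.42221 < 0.3 is false → out
[2] lift (1,5): star map gives -0.51388; window check -0.7 ≤ -0.51388 < 0.3 is true → IN Λ
[3] lift (5,-6): star map gives 6.81665; window check -0.7 ≤ 6.81665 < 0.3 is false → out
[4] lift (-3,-6): star map gives -1.18335; window check -0.7 ≤ -1.18335 < 0.3 is false → out
[5] lift (1,4): star map gives -0.21110; window check -0.7 ≤ -0.21110 < 0.3 is true → IN Λ
[6] lift (7,6): star map gives 5.18335; window check -0.7 ≤ 5.18335 < 0.3 is false → out
[7] lift (-2,-3): star map gives -1.09167; window check -0.7 ≤ -1.09167 < 0.3 is false → out
[8] lift (1,0): star map gives 1.00000; window check -0.7 ≤ 1.00000 < 0.3 is false → out
[9] lift (-1,-7): star map gives 1.11943; window check -0.7 ≤ 1.11943 < 0.3 is false → out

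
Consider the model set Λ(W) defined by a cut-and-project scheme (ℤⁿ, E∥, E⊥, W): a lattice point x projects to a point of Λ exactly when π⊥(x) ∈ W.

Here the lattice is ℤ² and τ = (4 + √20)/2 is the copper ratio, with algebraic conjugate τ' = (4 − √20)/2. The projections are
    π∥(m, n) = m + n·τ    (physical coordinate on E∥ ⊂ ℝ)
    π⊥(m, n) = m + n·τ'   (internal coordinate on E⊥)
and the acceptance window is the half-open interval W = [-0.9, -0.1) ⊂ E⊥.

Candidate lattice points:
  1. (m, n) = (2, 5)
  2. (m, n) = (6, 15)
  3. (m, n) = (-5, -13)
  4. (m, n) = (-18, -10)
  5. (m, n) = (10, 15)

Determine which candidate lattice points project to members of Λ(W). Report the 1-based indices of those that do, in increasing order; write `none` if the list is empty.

Compute τ' = (4−√20)/2 = -0.236068, so π⊥(m,n) = m -0.236068·n.
candidate 1: (m,n)=(2,5) → π∥ = 2+5·τ ≈ 23.180340, π⊥ = 2+5·τ' ≈ 0.819660 ∉ [-0.9, -0.1) ⇒ out
candidate 2: (m,n)=(6,15) → π∥ = 6+15·τ ≈ 69.541020, π⊥ = 6+15·τ' ≈ 2.458980 ∉ [-0.9, -0.1) ⇒ out
candidate 3: (m,n)=(-5,-13) → π∥ = -5-13·τ ≈ -60.068884, π⊥ = -5-13·τ' ≈ -1.931116 ∉ [-0.9, -0.1) ⇒ out
candidate 4: (m,n)=(-18,-10) → π∥ = -18-10·τ ≈ -60.360680, π⊥ = -18-10·τ' ≈ -15.639320 ∉ [-0.9, -0.1) ⇒ out
candidate 5: (m,n)=(10,15) → π∥ = 10+15·τ ≈ 73.541020, π⊥ = 10+15·τ' ≈ 6.458980 ∉ [-0.9, -0.1) ⇒ out

none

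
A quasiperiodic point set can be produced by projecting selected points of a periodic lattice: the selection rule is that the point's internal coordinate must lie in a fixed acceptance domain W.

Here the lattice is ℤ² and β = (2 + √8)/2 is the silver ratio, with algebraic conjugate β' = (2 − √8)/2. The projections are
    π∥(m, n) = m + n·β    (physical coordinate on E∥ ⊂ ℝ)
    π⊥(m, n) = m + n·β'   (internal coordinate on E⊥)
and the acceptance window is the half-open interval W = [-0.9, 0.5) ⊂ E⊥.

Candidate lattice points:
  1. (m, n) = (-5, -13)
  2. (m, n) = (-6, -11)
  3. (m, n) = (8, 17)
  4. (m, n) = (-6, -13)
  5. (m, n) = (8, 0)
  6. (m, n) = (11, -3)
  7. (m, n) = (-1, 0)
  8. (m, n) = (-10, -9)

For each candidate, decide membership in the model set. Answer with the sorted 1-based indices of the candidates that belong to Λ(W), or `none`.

Numerically β ≈ 2.4142 and β' = −1/β ≈ -0.4142.
candidate 1: (m,n)=(-5,-13) → π∥ = -5-13·β ≈ -36.3848, π⊥ = -5-13·β' ≈ 0.3848 ∈ [-0.9, 0.5) ⇒ IN Λ
candidate 2: (m,n)=(-6,-11) → π∥ = -6-11·β ≈ -32.5563, π⊥ = -6-11·β' ≈ -1.4437 ∉ [-0.9, 0.5) ⇒ out
candidate 3: (m,n)=(8,17) → π∥ = 8+17·β ≈ 49.0416, π⊥ = 8+17·β' ≈ 0.9584 ∉ [-0.9, 0.5) ⇒ out
candidate 4: (m,n)=(-6,-13) → π∥ = -6-13·β ≈ -37.3848, π⊥ = -6-13·β' ≈ -0.6152 ∈ [-0.9, 0.5) ⇒ IN Λ
candidate 5: (m,n)=(8,0) → π∥ = 8+0·β ≈ 8.0000, π⊥ = 8+0·β' ≈ 8.0000 ∉ [-0.9, 0.5) ⇒ out
candidate 6: (m,n)=(11,-3) → π∥ = 11-3·β ≈ 3.7574, π⊥ = 11-3·β' ≈ 12.2426 ∉ [-0.9, 0.5) ⇒ out
candidate 7: (m,n)=(-1,0) → π∥ = -1+0·β ≈ -1.0000, π⊥ = -1+0·β' ≈ -1.0000 ∉ [-0.9, 0.5) ⇒ out
candidate 8: (m,n)=(-10,-9) → π∥ = -10-9·β ≈ -31.7279, π⊥ = -10-9·β' ≈ -6.2721 ∉ [-0.9, 0.5) ⇒ out

1, 4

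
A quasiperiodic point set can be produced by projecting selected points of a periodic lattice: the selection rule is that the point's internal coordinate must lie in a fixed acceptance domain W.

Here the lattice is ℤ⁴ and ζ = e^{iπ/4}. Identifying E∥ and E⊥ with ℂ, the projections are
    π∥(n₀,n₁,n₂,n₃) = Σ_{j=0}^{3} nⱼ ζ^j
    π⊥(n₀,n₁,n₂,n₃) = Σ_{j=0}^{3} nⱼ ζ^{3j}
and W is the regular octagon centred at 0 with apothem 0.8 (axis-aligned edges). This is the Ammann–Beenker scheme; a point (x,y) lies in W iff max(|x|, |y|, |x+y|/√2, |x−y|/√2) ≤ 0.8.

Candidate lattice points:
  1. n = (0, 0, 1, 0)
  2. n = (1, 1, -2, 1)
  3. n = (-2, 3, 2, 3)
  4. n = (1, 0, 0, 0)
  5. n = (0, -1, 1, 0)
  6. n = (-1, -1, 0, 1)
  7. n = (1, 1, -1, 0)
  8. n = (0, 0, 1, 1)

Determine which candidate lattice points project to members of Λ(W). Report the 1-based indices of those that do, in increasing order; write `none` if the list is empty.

6, 8

With ζ = e^{iπ/4} the internal vectors are ζ^0,ζ^3,ζ^6,ζ^9.
candidate 1: n = (0, 0, 1, 0) → π⊥ ≈ (+0.00000, -1.00000); max(|x|,|y|,|x±y|/√2) = 1.00000 > 0.8 ⇒ ∉ W
candidate 2: n = (1, 1, -2, 1) → π⊥ ≈ (+1.00000, +3.41421); max(|x|,|y|,|x±y|/√2) = 3.41421 > 0.8 ⇒ ∉ W
candidate 3: n = (-2, 3, 2, 3) → π⊥ ≈ (-2.00000, +2.24264); max(|x|,|y|,|x±y|/√2) = 3.00000 > 0.8 ⇒ ∉ W
candidate 4: n = (1, 0, 0, 0) → π⊥ ≈ (+1.00000, +0.00000); max(|x|,|y|,|x±y|/√2) = 1.00000 > 0.8 ⇒ ∉ W
candidate 5: n = (0, -1, 1, 0) → π⊥ ≈ (+0.70711, -1.70711); max(|x|,|y|,|x±y|/√2) = 1.70711 > 0.8 ⇒ ∉ W
candidate 6: n = (-1, -1, 0, 1) → π⊥ ≈ (+0.41421, +0.00000); max(|x|,|y|,|x±y|/√2) = 0.41421 ≤ 0.8 ⇒ ∈ W
candidate 7: n = (1, 1, -1, 0) → π⊥ ≈ (+0.29289, +1.70711); max(|x|,|y|,|x±y|/√2) = 1.70711 > 0.8 ⇒ ∉ W
candidate 8: n = (0, 0, 1, 1) → π⊥ ≈ (+0.70711, -0.29289); max(|x|,|y|,|x±y|/√2) = 0.70711 ≤ 0.8 ⇒ ∈ W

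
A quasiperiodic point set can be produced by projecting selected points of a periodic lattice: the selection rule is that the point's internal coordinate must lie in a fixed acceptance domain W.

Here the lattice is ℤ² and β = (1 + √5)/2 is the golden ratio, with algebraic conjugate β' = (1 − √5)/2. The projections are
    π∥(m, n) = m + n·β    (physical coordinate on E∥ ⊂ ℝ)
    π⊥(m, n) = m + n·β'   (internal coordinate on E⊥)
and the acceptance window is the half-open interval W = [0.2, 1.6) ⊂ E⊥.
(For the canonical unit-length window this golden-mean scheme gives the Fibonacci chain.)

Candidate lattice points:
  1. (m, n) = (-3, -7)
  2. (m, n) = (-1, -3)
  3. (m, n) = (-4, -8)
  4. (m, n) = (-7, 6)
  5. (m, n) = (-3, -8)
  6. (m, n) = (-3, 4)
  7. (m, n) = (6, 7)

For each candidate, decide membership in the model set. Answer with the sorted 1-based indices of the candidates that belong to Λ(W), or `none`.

1, 2, 3

Compute β' = (1−√5)/2 = -0.618034, so π⊥(m,n) = m -0.618034·n.
candidate 1: (m,n)=(-3,-7) → π∥ = -3-7·β ≈ -14.326238, π⊥ = -3-7·β' ≈ 1.326238 ∈ [0.2, 1.6) ⇒ IN Λ
candidate 2: (m,n)=(-1,-3) → π∥ = -1-3·β ≈ -5.854102, π⊥ = -1-3·β' ≈ 0.854102 ∈ [0.2, 1.6) ⇒ IN Λ
candidate 3: (m,n)=(-4,-8) → π∥ = -4-8·β ≈ -16.944272, π⊥ = -4-8·β' ≈ 0.944272 ∈ [0.2, 1.6) ⇒ IN Λ
candidate 4: (m,n)=(-7,6) → π∥ = -7+6·β ≈ 2.708204, π⊥ = -7+6·β' ≈ -10.708204 ∉ [0.2, 1.6) ⇒ out
candidate 5: (m,n)=(-3,-8) → π∥ = -3-8·β ≈ -15.944272, π⊥ = -3-8·β' ≈ 1.944272 ∉ [0.2, 1.6) ⇒ out
candidate 6: (m,n)=(-3,4) → π∥ = -3+4·β ≈ 3.472136, π⊥ = -3+4·β' ≈ -5.472136 ∉ [0.2, 1.6) ⇒ out
candidate 7: (m,n)=(6,7) → π∥ = 6+7·β ≈ 17.326238, π⊥ = 6+7·β' ≈ 1.673762 ∉ [0.2, 1.6) ⇒ out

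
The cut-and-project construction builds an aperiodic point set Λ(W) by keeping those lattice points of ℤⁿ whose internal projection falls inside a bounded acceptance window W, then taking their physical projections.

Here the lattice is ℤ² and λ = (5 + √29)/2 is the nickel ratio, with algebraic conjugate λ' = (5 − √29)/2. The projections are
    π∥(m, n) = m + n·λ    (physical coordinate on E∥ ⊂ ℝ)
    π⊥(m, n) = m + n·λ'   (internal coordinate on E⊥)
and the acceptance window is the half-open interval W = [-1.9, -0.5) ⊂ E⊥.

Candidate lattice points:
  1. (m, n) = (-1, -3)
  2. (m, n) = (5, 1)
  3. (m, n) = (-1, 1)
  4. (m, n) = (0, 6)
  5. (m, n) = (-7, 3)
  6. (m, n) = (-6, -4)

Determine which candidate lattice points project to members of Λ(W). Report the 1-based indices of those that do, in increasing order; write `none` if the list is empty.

Numerically λ ≈ 5.19258 and λ' = −1/λ ≈ -0.19258.
[1] lift (-1,-3): star map gives -0.42225; window check -1.9 ≤ -0.42225 < -0.5 is false → out
[2] lift (5,1): star map gives 4.80742; window check -1.9 ≤ 4.80742 < -0.5 is false → out
[3] lift (-1,1): star map gives -1.19258; window check -1.9 ≤ -1.19258 < -0.5 is true → IN Λ
[4] lift (0,6): star map gives -1.15549; window check -1.9 ≤ -1.15549 < -0.5 is true → IN Λ
[5] lift (-7,3): star map gives -7.57775; window check -1.9 ≤ -7.57775 < -0.5 is false → out
[6] lift (-6,-4): star map gives -5.22967; window check -1.9 ≤ -5.22967 < -0.5 is false → out

3, 4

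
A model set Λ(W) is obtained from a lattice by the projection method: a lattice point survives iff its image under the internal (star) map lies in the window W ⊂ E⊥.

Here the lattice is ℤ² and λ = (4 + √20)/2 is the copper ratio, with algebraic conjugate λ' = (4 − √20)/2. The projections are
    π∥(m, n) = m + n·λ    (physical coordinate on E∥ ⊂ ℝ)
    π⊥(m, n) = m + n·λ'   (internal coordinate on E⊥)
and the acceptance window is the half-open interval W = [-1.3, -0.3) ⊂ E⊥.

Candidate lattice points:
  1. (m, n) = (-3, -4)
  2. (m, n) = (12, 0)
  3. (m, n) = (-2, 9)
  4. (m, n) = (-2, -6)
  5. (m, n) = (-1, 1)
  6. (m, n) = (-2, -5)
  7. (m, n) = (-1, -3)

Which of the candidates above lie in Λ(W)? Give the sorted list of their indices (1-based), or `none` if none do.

λ' = (4−√20)/2 ≈ -0.2361.
#1 (-3,-4): internal coord -3 + (-4)·λ' = -2.0557; -2.0557 ∉ [-1.3, -0.3) → out
#2 (12,0): internal coord 12 + (0)·λ' = +12.0000; +12.0000 ∉ [-1.3, -0.3) → out
#3 (-2,9): internal coord -2 + (9)·λ' = -4.1246; -4.1246 ∉ [-1.3, -0.3) → out
#4 (-2,-6): internal coord -2 + (-6)·λ' = -0.5836; -0.5836 ∈ [-1.3, -0.3) → IN Λ
#5 (-1,1): internal coord -1 + (1)·λ' = -1.2361; -1.2361 ∈ [-1.3, -0.3) → IN Λ
#6 (-2,-5): internal coord -2 + (-5)·λ' = -0.8197; -0.8197 ∈ [-1.3, -0.3) → IN Λ
#7 (-1,-3): internal coord -1 + (-3)·λ' = -0.2918; -0.2918 ∉ [-1.3, -0.3) → out

4, 5, 6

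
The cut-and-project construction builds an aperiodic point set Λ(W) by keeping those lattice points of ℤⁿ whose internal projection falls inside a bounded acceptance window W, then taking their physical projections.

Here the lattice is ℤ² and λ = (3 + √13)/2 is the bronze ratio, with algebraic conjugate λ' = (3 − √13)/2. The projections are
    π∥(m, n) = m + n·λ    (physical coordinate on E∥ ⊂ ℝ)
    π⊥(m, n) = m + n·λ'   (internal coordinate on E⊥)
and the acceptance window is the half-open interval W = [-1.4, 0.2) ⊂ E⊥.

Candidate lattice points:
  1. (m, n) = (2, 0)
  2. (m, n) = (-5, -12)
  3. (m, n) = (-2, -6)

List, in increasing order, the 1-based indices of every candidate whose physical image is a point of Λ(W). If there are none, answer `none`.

2, 3

Compute λ' = (3−√13)/2 = -0.3028, so π⊥(m,n) = m -0.3028·n.
#1 (2,0): internal coord 2 + (0)·λ' = +2.0000; +2.0000 ∉ [-1.4, 0.2) → out
#2 (-5,-12): internal coord -5 + (-12)·λ' = -1.3667; -1.3667 ∈ [-1.4, 0.2) → IN Λ
#3 (-2,-6): internal coord -2 + (-6)·λ' = -0.1833; -0.1833 ∈ [-1.4, 0.2) → IN Λ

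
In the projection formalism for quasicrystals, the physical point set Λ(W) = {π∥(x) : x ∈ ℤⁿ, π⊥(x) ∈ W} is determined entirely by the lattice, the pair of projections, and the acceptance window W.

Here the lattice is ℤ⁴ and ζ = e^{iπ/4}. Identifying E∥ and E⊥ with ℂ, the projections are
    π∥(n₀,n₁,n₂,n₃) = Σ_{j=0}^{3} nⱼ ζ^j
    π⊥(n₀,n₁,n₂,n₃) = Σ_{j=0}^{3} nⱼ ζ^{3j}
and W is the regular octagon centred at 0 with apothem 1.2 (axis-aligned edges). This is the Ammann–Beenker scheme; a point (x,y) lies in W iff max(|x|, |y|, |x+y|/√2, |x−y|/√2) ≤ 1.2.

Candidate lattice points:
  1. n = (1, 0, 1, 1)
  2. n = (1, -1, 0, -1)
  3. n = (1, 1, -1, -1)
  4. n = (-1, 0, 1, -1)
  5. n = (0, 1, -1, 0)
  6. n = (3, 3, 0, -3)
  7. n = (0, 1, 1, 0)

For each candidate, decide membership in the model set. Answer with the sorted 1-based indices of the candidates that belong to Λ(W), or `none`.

3, 7

Internal map: ζ^{3j} for j=0..3 gives (1,0), (−√2/2,√2/2), (0,−1), (√2/2,√2/2).
candidate 1: n = (1, 0, 1, 1) → π⊥ ≈ (+1.707107, -0.292893); max(|x|,|y|,|x±y|/√2) = 1.707107 > 1.2 ⇒ ∉ W
candidate 2: n = (1, -1, 0, -1) → π⊥ ≈ (+1.000000, -1.414214); max(|x|,|y|,|x±y|/√2) = 1.707107 > 1.2 ⇒ ∉ W
candidate 3: n = (1, 1, -1, -1) → π⊥ ≈ (-0.414214, +1.000000); max(|x|,|y|,|x±y|/√2) = 1.000000 ≤ 1.2 ⇒ ∈ W
candidate 4: n = (-1, 0, 1, -1) → π⊥ ≈ (-1.707107, -1.707107); max(|x|,|y|,|x±y|/√2) = 2.414214 > 1.2 ⇒ ∉ W
candidate 5: n = (0, 1, -1, 0) → π⊥ ≈ (-0.707107, +1.707107); max(|x|,|y|,|x±y|/√2) = 1.707107 > 1.2 ⇒ ∉ W
candidate 6: n = (3, 3, 0, -3) → π⊥ ≈ (-1.242641, +0.000000); max(|x|,|y|,|x±y|/√2) = 1.242641 > 1.2 ⇒ ∉ W
candidate 7: n = (0, 1, 1, 0) → π⊥ ≈ (-0.707107, -0.292893); max(|x|,|y|,|x±y|/√2) = 0.707107 ≤ 1.2 ⇒ ∈ W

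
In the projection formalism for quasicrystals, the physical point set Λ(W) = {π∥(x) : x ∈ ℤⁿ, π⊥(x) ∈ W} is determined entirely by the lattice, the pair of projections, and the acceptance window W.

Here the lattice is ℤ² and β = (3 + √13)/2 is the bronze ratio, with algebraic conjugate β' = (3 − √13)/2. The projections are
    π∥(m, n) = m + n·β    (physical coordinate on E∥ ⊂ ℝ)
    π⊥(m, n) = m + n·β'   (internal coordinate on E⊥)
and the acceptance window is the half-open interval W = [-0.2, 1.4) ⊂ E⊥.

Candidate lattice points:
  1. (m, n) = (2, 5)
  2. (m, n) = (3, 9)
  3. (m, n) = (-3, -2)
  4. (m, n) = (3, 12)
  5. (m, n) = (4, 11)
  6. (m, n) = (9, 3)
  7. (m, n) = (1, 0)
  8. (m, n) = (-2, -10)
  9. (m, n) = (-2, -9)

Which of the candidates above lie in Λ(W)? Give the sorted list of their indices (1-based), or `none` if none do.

1, 2, 5, 7, 8, 9

β' = (3−√13)/2 ≈ -0.3028.
[1] lift (2,5): star map gives 0.4861; window check -0.2 ≤ 0.4861 < 1.4 is true → IN Λ
[2] lift (3,9): star map gives 0.2750; window check -0.2 ≤ 0.2750 < 1.4 is true → IN Λ
[3] lift (-3,-2): star map gives -2.3944; window check -0.2 ≤ -2.3944 < 1.4 is false → out
[4] lift (3,12): star map gives -0.6333; window check -0.2 ≤ -0.6333 < 1.4 is false → out
[5] lift (4,11): star map gives 0.6695; window check -0.2 ≤ 0.6695 < 1.4 is true → IN Λ
[6] lift (9,3): star map gives 8.0917; window check -0.2 ≤ 8.0917 < 1.4 is false → out
[7] lift (1,0): star map gives 1.0000; window check -0.2 ≤ 1.0000 < 1.4 is true → IN Λ
[8] lift (-2,-10): star map gives 1.0278; window check -0.2 ≤ 1.0278 < 1.4 is true → IN Λ
[9] lift (-2,-9): star map gives 0.7250; window check -0.2 ≤ 0.7250 < 1.4 is true → IN Λ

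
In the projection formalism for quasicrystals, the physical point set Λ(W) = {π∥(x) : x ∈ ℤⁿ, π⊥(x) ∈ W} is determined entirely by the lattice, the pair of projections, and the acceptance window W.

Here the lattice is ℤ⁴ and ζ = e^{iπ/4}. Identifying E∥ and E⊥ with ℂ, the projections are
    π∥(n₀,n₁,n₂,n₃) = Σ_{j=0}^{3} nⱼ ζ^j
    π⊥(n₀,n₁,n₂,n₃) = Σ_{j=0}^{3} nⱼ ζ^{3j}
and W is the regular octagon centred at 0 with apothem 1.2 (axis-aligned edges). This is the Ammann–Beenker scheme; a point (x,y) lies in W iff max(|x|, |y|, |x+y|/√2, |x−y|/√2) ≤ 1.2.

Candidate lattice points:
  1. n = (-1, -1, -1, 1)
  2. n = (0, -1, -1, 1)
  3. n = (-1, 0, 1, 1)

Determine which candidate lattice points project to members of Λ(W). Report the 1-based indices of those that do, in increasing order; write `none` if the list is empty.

1, 3

Internal map: ζ^{3j} for j=0..3 gives (1,0), (−√2/2,√2/2), (0,−1), (√2/2,√2/2).
candidate 1: n = (-1, -1, -1, 1) → π⊥ ≈ (+0.41421, +1.00000); max(|x|,|y|,|x±y|/√2) = 1.00000 ≤ 1.2 ⇒ ∈ W
candidate 2: n = (0, -1, -1, 1) → π⊥ ≈ (+1.41421, +1.00000); max(|x|,|y|,|x±y|/√2) = 1.70711 > 1.2 ⇒ ∉ W
candidate 3: n = (-1, 0, 1, 1) → π⊥ ≈ (-0.29289, -0.29289); max(|x|,|y|,|x±y|/√2) = 0.41421 ≤ 1.2 ⇒ ∈ W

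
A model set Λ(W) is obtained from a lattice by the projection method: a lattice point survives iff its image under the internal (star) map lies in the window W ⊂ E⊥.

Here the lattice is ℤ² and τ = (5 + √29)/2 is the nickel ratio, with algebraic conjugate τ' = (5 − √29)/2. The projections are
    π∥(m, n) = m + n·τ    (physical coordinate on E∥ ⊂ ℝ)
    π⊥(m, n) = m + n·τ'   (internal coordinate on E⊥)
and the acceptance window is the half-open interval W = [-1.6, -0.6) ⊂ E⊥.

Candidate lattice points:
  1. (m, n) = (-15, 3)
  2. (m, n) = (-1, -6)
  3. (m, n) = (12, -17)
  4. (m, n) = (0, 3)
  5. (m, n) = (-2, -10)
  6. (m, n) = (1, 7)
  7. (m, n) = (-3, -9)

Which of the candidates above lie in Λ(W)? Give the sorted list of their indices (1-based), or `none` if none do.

τ' = (5−√29)/2 ≈ -0.19258.
candidate 1: (m,n)=(-15,3) → π∥ = -15+3·τ ≈ 0.57775, π⊥ = -15+3·τ' ≈ -15.57775 ∉ [-1.6, -0.6) ⇒ out
candidate 2: (m,n)=(-1,-6) → π∥ = -1-6·τ ≈ -32.15549, π⊥ = -1-6·τ' ≈ 0.15549 ∉ [-1.6, -0.6) ⇒ out
candidate 3: (m,n)=(12,-17) → π∥ = 12-17·τ ≈ -76.27390, π⊥ = 12-17·τ' ≈ 15.27390 ∉ [-1.6, -0.6) ⇒ out
candidate 4: (m,n)=(0,3) → π∥ = 0+3·τ ≈ 15.57775, π⊥ = 0+3·τ' ≈ -0.57775 ∉ [-1.6, -0.6) ⇒ out
candidate 5: (m,n)=(-2,-10) → π∥ = -2-10·τ ≈ -53.92582, π⊥ = -2-10·τ' ≈ -0.07418 ∉ [-1.6, -0.6) ⇒ out
candidate 6: (m,n)=(1,7) → π∥ = 1+7·τ ≈ 37.34808, π⊥ = 1+7·τ' ≈ -0.34808 ∉ [-1.6, -0.6) ⇒ out
candidate 7: (m,n)=(-3,-9) → π∥ = -3-9·τ ≈ -49.73324, π⊥ = -3-9·τ' ≈ -1.26676 ∈ [-1.6, -0.6) ⇒ IN Λ

7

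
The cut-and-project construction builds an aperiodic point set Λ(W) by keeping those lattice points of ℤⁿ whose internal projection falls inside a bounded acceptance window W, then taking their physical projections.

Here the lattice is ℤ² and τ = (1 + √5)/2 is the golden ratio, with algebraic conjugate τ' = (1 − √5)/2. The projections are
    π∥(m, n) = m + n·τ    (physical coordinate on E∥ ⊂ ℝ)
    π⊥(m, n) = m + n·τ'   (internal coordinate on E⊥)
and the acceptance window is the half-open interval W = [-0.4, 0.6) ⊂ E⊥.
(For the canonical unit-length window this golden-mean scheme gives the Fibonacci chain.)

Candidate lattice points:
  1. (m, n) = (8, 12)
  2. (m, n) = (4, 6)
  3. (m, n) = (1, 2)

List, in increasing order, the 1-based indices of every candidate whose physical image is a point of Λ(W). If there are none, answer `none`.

1, 2, 3

τ' = (1−√5)/2 ≈ -0.618034.
candidate 1: (m,n)=(8,12) → π∥ = 8+12·τ ≈ 27.416408, π⊥ = 8+12·τ' ≈ 0.583592 ∈ [-0.4, 0.6) ⇒ IN Λ
candidate 2: (m,n)=(4,6) → π∥ = 4+6·τ ≈ 13.708204, π⊥ = 4+6·τ' ≈ 0.291796 ∈ [-0.4, 0.6) ⇒ IN Λ
candidate 3: (m,n)=(1,2) → π∥ = 1+2·τ ≈ 4.236068, π⊥ = 1+2·τ' ≈ -0.236068 ∈ [-0.4, 0.6) ⇒ IN Λ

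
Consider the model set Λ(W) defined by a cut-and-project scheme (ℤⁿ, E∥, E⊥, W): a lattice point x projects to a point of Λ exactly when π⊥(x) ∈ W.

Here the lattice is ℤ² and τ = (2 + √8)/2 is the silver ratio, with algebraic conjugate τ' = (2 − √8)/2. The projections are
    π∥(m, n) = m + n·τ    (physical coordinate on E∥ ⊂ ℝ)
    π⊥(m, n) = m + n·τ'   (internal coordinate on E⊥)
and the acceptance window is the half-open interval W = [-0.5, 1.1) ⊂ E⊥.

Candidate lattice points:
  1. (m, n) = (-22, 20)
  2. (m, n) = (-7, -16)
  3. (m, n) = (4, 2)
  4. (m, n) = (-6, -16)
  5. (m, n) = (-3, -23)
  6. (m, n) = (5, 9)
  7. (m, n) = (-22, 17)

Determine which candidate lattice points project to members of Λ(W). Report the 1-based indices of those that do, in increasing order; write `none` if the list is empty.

2, 4

τ' = (2−√8)/2 ≈ -0.41421.
[1] lift (-22,20): star map gives -30.28427; window check -0.5 ≤ -30.28427 < 1.1 is false → out
[2] lift (-7,-16): star map gives -0.37258; window check -0.5 ≤ -0.37258 < 1.1 is true → IN Λ
[3] lift (4,2): star map gives 3.17157; window check -0.5 ≤ 3.17157 < 1.1 is false → out
[4] lift (-6,-16): star map gives 0.62742; window check -0.5 ≤ 0.62742 < 1.1 is true → IN Λ
[5] lift (-3,-23): star map gives 6.52691; window check -0.5 ≤ 6.52691 < 1.1 is false → out
[6] lift (5,9): star map gives 1.27208; window check -0.5 ≤ 1.27208 < 1.1 is false → out
[7] lift (-22,17): star map gives -29.04163; window check -0.5 ≤ -29.04163 < 1.1 is false → out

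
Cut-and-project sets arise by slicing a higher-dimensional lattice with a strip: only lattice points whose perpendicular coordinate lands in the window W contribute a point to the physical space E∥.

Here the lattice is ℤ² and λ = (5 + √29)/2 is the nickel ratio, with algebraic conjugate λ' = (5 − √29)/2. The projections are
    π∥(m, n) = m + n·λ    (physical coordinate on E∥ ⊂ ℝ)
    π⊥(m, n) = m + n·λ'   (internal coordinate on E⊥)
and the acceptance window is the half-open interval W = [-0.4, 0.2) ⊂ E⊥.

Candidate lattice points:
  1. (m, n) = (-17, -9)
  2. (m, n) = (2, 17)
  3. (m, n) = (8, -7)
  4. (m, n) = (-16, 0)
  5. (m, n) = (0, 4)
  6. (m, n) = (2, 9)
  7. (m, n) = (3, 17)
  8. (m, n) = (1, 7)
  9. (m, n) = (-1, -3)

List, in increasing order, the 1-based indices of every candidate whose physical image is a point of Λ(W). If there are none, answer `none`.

7, 8

Numerically λ ≈ 5.1926 and λ' = −1/λ ≈ -0.1926.
candidate 1: (m,n)=(-17,-9) → π∥ = -17-9·λ ≈ -63.7332, π⊥ = -17-9·λ' ≈ -15.2668 ∉ [-0.4, 0.2) ⇒ out
candidate 2: (m,n)=(2,17) → π∥ = 2+17·λ ≈ 90.2739, π⊥ = 2+17·λ' ≈ -1.2739 ∉ [-0.4, 0.2) ⇒ out
candidate 3: (m,n)=(8,-7) → π∥ = 8-7·λ ≈ -28.3481, π⊥ = 8-7·λ' ≈ 9.3481 ∉ [-0.4, 0.2) ⇒ out
candidate 4: (m,n)=(-16,0) → π∥ = -16+0·λ ≈ -16.0000, π⊥ = -16+0·λ' ≈ -16.0000 ∉ [-0.4, 0.2) ⇒ out
candidate 5: (m,n)=(0,4) → π∥ = 0+4·λ ≈ 20.7703, π⊥ = 0+4·λ' ≈ -0.7703 ∉ [-0.4, 0.2) ⇒ out
candidate 6: (m,n)=(2,9) → π∥ = 2+9·λ ≈ 48.7332, π⊥ = 2+9·λ' ≈ 0.2668 ∉ [-0.4, 0.2) ⇒ out
candidate 7: (m,n)=(3,17) → π∥ = 3+17·λ ≈ 91.2739, π⊥ = 3+17·λ' ≈ -0.2739 ∈ [-0.4, 0.2) ⇒ IN Λ
candidate 8: (m,n)=(1,7) → π∥ = 1+7·λ ≈ 37.3481, π⊥ = 1+7·λ' ≈ -0.3481 ∈ [-0.4, 0.2) ⇒ IN Λ
candidate 9: (m,n)=(-1,-3) → π∥ = -1-3·λ ≈ -16.5777, π⊥ = -1-3·λ' ≈ -0.4223 ∉ [-0.4, 0.2) ⇒ out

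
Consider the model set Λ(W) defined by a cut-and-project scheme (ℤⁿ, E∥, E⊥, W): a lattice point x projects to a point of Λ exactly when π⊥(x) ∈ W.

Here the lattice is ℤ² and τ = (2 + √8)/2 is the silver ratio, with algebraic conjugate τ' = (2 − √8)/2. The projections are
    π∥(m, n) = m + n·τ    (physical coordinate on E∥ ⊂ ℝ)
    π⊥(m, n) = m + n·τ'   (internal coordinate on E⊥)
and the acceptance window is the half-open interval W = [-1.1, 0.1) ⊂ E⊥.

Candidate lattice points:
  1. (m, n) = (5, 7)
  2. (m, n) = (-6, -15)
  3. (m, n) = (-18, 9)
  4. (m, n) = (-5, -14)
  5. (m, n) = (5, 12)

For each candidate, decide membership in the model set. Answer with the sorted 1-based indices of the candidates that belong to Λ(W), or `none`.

Compute τ' = (2−√8)/2 = -0.4142, so π⊥(m,n) = m -0.4142·n.
[1] lift (5,7): star map gives 2.1005; window check -1.1 ≤ 2.1005 < 0.1 is false → out
[2] lift (-6,-15): star map gives 0.2132; window check -1.1 ≤ 0.2132 < 0.1 is false → out
[3] lift (-18,9): star map gives -21.7279; window check -1.1 ≤ -21.7279 < 0.1 is false → out
[4] lift (-5,-14): star map gives 0.7990; window check -1.1 ≤ 0.7990 < 0.1 is false → out
[5] lift (5,12): star map gives 0.0294; window check -1.1 ≤ 0.0294 < 0.1 is true → IN Λ

5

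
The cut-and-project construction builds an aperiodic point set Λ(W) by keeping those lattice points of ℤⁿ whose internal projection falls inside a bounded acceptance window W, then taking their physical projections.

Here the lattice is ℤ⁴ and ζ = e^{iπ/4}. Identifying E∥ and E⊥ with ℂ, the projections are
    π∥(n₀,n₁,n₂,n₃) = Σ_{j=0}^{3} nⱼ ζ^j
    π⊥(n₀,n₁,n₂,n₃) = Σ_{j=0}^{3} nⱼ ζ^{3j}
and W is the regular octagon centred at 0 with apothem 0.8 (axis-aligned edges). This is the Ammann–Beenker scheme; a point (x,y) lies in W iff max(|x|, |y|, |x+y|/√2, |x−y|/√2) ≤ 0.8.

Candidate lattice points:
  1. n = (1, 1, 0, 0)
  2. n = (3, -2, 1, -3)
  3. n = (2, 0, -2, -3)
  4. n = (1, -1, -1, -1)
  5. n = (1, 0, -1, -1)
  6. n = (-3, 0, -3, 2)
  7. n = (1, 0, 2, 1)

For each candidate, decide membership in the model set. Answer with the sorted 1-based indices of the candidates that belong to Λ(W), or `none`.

With ζ = e^{iπ/4} the internal vectors are ζ^0,ζ^3,ζ^6,ζ^9.
candidate 1: n = (1, 1, 0, 0) → π⊥ ≈ (+0.292893, +0.707107); max(|x|,|y|,|x±y|/√2) = 0.707107 ≤ 0.8 ⇒ ∈ W
candidate 2: n = (3, -2, 1, -3) → π⊥ ≈ (+2.292893, -4.535534); max(|x|,|y|,|x±y|/√2) = 4.828427 > 0.8 ⇒ ∉ W
candidate 3: n = (2, 0, -2, -3) → π⊥ ≈ (-0.121320, -0.121320); max(|x|,|y|,|x±y|/√2) = 0.171573 ≤ 0.8 ⇒ ∈ W
candidate 4: n = (1, -1, -1, -1) → π⊥ ≈ (+1.000000, -0.414214); max(|x|,|y|,|x±y|/√2) = 1.000000 > 0.8 ⇒ ∉ W
candidate 5: n = (1, 0, -1, -1) → π⊥ ≈ (+0.292893, +0.292893); max(|x|,|y|,|x±y|/√2) = 0.414214 ≤ 0.8 ⇒ ∈ W
candidate 6: n = (-3, 0, -3, 2) → π⊥ ≈ (-1.585786, +4.414214); max(|x|,|y|,|x±y|/√2) = 4.414214 > 0.8 ⇒ ∉ W
candidate 7: n = (1, 0, 2, 1) → π⊥ ≈ (+1.707107, -1.292893); max(|x|,|y|,|x±y|/√2) = 2.121320 > 0.8 ⇒ ∉ W

1, 3, 5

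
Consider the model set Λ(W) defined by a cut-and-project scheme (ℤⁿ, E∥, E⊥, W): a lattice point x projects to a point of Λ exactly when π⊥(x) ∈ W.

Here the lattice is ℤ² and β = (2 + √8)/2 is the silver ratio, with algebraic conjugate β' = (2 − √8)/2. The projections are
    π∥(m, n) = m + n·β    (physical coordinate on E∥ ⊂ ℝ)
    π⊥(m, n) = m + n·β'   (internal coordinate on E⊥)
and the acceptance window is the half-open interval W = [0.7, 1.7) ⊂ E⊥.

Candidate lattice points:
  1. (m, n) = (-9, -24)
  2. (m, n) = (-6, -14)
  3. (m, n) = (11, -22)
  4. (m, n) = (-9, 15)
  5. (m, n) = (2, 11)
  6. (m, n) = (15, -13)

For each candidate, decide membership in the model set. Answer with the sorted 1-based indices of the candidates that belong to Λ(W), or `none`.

Compute β' = (2−√8)/2 = -0.41421, so π⊥(m,n) = m -0.41421·n.
#1 (-9,-24): internal coord -9 + (-24)·β' = +0.94113; +0.94113 ∈ [0.7, 1.7) → IN Λ
#2 (-6,-14): internal coord -6 + (-14)·β' = -0.20101; -0.20101 ∉ [0.7, 1.7) → out
#3 (11,-22): internal coord 11 + (-22)·β' = +20.11270; +20.11270 ∉ [0.7, 1.7) → out
#4 (-9,15): internal coord -9 + (15)·β' = -15.21320; -15.21320 ∉ [0.7, 1.7) → out
#5 (2,11): internal coord 2 + (11)·β' = -2.55635; -2.55635 ∉ [0.7, 1.7) → out
#6 (15,-13): internal coord 15 + (-13)·β' = +20.38478; +20.38478 ∉ [0.7, 1.7) → out

1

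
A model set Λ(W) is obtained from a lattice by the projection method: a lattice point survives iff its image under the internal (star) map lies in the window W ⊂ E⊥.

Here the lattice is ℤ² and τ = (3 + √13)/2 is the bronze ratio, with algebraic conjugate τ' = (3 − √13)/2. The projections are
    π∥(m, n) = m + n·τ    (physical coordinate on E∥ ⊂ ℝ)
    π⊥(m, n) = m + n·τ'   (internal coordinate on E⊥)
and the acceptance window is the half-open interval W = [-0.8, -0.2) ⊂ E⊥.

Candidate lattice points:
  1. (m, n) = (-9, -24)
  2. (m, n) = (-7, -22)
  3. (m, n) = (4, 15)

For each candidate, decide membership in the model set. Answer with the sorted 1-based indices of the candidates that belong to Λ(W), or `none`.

Numerically τ ≈ 3.302776 and τ' = −1/τ ≈ -0.302776.
candidate 1: (m,n)=(-9,-24) → π∥ = -9-24·τ ≈ -88.266615, π⊥ = -9-24·τ' ≈ -1.733385 ∉ [-0.8, -0.2) ⇒ out
candidate 2: (m,n)=(-7,-22) → π∥ = -7-22·τ ≈ -79.661064, π⊥ = -7-22·τ' ≈ -0.338936 ∈ [-0.8, -0.2) ⇒ IN Λ
candidate 3: (m,n)=(4,15) → π∥ = 4+15·τ ≈ 53.541635, π⊥ = 4+15·τ' ≈ -0.541635 ∈ [-0.8, -0.2) ⇒ IN Λ

2, 3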